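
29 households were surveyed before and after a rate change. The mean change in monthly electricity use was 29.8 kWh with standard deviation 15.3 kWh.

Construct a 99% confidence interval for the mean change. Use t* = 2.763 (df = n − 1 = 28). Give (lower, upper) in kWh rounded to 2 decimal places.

(21.95, 37.65)

This is a matched-pairs design, so SE = s_d/√n = 15.3/√29 = 2.8411.
Margin = 2.763 × 2.8411 = 7.8500; the interval is 29.8 ± 7.8500 = (21.95, 37.65).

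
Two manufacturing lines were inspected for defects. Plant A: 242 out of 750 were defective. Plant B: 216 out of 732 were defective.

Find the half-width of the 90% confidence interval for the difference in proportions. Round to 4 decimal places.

0.0395

First, p̂₁ = 242/750 = 0.3227; p̂₂ = 216/732 = 0.2951.
The two standard errors are √(0.3227×0.6773/750) = 0.01707 and √(0.2951×0.7049/732) = 0.01686.
Because the samples are independent, SE_diff = √(0.01707² + 0.01686²) = 0.02399.
Using z* = 1.645 for 90%, ME = 1.645 × 0.02399 = 0.03946.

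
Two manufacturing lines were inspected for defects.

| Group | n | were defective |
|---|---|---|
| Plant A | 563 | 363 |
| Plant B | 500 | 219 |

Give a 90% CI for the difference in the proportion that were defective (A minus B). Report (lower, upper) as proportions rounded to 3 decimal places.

(0.157, 0.256)

First, p̂₁ = 363/563 = 0.6448; p̂₂ = 219/500 = 0.4380.
The two standard errors are √(0.6448×0.3552/563) = 0.02017 and √(0.4380×0.5620/500) = 0.02219.
Because the samples are independent, SE_diff = √(0.02017² + 0.02219²) = 0.02999.
Using z* = 1.645 for 90%, ME = 1.645 × 0.02999 = 0.04933.
p̂₁ − p̂₂ = 0.2068; interval 0.2068 ± 0.04933 gives (0.157, 0.256).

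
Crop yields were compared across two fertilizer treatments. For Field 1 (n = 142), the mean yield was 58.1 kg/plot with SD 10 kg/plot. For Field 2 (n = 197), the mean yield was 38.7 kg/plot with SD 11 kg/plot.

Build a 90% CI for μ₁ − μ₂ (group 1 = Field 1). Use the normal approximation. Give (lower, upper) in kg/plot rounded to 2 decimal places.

(17.51, 21.29)

Per-group SEs: s₁/√n₁ = 10/√142 = 0.8392, s₂/√n₂ = 11/√197 = 0.7837.
Unpooled SE of the difference: √(0.70425664 + 0.61418569) = 1.1482.
Margin of error = z* · SE = 1.645 × 1.1482 = 1.8888.
x̄₁ − x̄₂ = 58.1 − 38.7 = 19.4000.
CI: 19.4000 ± 1.8888 = (17.51, 21.29).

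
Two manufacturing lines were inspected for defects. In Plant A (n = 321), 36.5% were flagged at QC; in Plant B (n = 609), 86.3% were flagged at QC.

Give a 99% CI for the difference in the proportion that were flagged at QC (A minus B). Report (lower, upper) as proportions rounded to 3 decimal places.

(-0.576, -0.420)

SE₁ = √(p̂₁(1−p̂₁)/n₁) = √(0.3650·0.6350/321) = 0.02687; SE₂ = √(0.8630·0.1370/609) = 0.01393.
Independent samples: SE of the difference = √(SE₁² + SE₂²) = √(0.0007219969 + 0.0001940449) = 0.03027.
z* for 99% confidence is 2.576, so the margin of error is 2.576 × 0.03027 = 0.07798.
Point estimate p̂₁ − p̂₂ = 0.3650 − 0.8630 = -0.4980.
-0.4980 ± 0.07798 → (-0.576, -0.420).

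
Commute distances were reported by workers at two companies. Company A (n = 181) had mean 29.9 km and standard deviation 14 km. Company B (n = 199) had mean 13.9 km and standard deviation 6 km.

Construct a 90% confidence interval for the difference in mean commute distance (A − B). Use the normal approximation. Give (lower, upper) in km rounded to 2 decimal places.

(14.15, 17.85)

SE₁ = s₁/√n₁ = 14/√181 = 1.0406; SE₂ = 6/√199 = 0.4253.
Independent samples, unequal variances: SE_diff = √(SE₁² + SE₂²) = √(1.08284836 + 0.18088009) = 1.1242.
z* = 1.645, so margin of error = 1.645 × 1.1242 = 1.8493.
Difference in means = 29.9 − 13.9 = 16.0000.
16.0000 ± 1.8493 → (14.15, 17.85).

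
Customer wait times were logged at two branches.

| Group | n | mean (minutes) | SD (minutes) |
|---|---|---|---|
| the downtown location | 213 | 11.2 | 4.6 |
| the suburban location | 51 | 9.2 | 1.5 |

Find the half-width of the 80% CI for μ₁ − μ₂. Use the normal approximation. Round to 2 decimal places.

0.49

Standard errors of each mean: 4.6/√213 = 0.3152 and 1.5/√51 = 0.2100.
SE(x̄₁ − x̄₂) = √(0.3152² + 0.2100²) = 0.3787 for independent samples with unequal variances.
With z* = 1.282, the margin is 1.282 × 0.3787 = 0.4855.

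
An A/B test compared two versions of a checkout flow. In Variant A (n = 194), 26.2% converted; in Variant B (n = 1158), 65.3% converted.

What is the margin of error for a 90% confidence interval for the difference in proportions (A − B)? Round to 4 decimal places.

0.0568

SE₁ = √(p̂₁(1−p̂₁)/n₁) = √(0.2620·0.7380/194) = 0.03157; SE₂ = √(0.6530·0.3470/1158) = 0.01399.
Independent samples: SE of the difference = √(SE₁² + SE₂²) = √(0.0009966649 + 0.0001957201) = 0.03453.
z* for 90% confidence is 1.645, so the margin of error is 1.645 × 0.03453 = 0.05680.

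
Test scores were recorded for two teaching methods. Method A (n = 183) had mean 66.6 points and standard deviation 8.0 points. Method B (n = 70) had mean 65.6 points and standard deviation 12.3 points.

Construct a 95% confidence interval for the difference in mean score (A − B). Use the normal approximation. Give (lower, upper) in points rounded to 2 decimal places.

Standard errors of each mean: 8.0/√183 = 0.5914 and 12.3/√70 = 1.4701.
SE(x̄₁ − x̄₂) = √(0.5914² + 1.4701²) = 1.5846 for independent samples with unequal variances.
With z* = 1.960, the margin is 1.960 × 1.5846 = 3.1058.
x̄₁ − x̄₂ = 66.6 − 65.6 = 1.0000; the interval is 1.0000 ± 3.1058 = (-2.11, 4.11).

(-2.11, 4.11)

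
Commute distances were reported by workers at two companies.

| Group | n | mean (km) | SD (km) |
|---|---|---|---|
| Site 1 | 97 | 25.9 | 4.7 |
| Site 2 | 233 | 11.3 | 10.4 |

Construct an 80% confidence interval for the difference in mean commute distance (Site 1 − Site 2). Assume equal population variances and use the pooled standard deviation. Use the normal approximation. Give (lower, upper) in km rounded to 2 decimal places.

(13.19, 16.01)

Pooled variance s_p² = [96·4.7² + 232·10.4²] / (97+233−2) = 82.9688, so s_p = 9.1087.
SE_diff = s_p·√(1/n₁ + 1/n₂) = 9.1087·√(1/97 + 1/233) = 1.1007.
z* = 1.282; margin = 1.282 × 1.1007 = 1.4111.
Difference = 25.9 − 11.3 = 14.6000.
14.6000 ± 1.4111 → (13.19, 16.01).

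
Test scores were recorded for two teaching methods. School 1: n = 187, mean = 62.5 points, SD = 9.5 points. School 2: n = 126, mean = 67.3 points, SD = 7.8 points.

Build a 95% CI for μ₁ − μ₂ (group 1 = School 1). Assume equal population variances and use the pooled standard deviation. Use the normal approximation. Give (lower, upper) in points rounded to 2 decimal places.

(-6.80, -2.80)

Pooled variance s_p² = [186·9.5² + 125·7.8²] / (187+126−2) = 78.4293, so s_p = 8.8560.
SE_diff = s_p·√(1/n₁ + 1/n₂) = 8.8560·√(1/187 + 1/126) = 1.0207.
z* = 1.960; margin = 1.960 × 1.0207 = 2.0006.
Difference = 62.5 − 67.3 = -4.8000.
-4.8000 ± 2.0006 → (-6.80, -2.80).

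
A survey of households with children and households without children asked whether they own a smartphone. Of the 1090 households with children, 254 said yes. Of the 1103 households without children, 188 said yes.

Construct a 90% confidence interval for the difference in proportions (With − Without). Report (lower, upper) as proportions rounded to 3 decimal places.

(0.034, 0.091)

Sample proportions: 254/1090 = 0.2330, 188/1103 = 0.1704.
Each SE is √(p̂(1−p̂)/n): √(0.2330·0.7670/1090) = 0.01280 and √(0.1704·0.8296/1103) = 0.01132.
SE(p̂₁ − p̂₂) = √(SE₁² + SE₂²) = √(0.00016384 + 0.0001281424) = 0.01709, since the two samples are independent.
At 90% confidence z* = 1.645; margin = 1.645 × 0.01709 = 0.02811.
The difference is 0.2330 − 0.1704 = 0.0626, so the interval is 0.0626 ± 0.02811 = (0.034, 0.091).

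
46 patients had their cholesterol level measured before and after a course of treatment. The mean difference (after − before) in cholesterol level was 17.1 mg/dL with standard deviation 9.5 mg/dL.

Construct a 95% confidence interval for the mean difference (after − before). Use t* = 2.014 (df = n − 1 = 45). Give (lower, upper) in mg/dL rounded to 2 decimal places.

Paired design: SE = s_d/√n = 9.5/√46 = 1.4007.
t* = 2.014; margin of error = 2.014 × 1.4007 = 2.8210.
17.1 ± 2.8210 → (14.28, 19.92).

(14.28, 19.92)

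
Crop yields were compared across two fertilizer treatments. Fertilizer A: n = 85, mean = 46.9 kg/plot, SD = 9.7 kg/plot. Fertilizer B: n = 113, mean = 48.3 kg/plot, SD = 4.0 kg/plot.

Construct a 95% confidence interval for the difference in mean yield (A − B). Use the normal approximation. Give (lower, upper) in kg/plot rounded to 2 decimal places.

Standard errors of each mean: 9.7/√85 = 1.0521 and 4.0/√113 = 0.3763.
SE(x̄₁ − x̄₂) = √(1.0521² + 0.3763²) = 1.1174 for independent samples with unequal variances.
With z* = 1.960, the margin is 1.960 × 1.1174 = 2.1901.
x̄₁ − x̄₂ = 46.9 − 48.3 = -1.4000; the interval is -1.4000 ± 2.1901 = (-3.59, 0.79).

(-3.59, 0.79)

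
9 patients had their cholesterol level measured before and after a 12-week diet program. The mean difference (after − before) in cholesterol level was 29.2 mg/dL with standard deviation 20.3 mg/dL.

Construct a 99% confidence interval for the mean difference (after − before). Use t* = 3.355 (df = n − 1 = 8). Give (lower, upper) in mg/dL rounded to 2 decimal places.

(6.50, 51.90)

This is a matched-pairs design, so SE = s_d/√n = 20.3/√9 = 6.7667.
Margin = 3.355 × 6.7667 = 22.7023; the interval is 29.2 ± 22.7023 = (6.50, 51.90).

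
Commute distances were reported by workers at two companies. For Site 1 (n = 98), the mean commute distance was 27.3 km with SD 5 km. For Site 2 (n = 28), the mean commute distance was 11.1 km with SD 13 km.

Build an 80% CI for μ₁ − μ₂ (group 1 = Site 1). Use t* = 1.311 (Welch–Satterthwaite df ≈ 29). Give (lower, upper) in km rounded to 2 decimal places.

(12.91, 19.49)

SE₁ = s₁/√n₁ = 5/√98 = 0.5051; SE₂ = 13/√28 = 2.4568.
Independent samples, unequal variances: SE_diff = √(SE₁² + SE₂²) = √(0.25512601 + 6.03586624) = 2.5082.
t* = 1.311, so margin of error = 1.311 × 2.5082 = 3.2883.
Difference in means = 27.3 − 11.1 = 16.2000.
16.2000 ± 3.2883 → (12.91, 19.49).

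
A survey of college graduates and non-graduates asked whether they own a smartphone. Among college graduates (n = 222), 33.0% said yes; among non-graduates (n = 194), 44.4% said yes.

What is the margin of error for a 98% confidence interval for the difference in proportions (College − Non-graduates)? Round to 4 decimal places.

Each SE is √(p̂(1−p̂)/n): √(0.3300·0.6700/222) = 0.03156 and √(0.4440·0.5560/194) = 0.03567.
SE(p̂₁ − p̂₂) = √(SE₁² + SE₂²) = √(0.0009960336 + 0.0012723489) = 0.04763, since the two samples are independent.
At 98% confidence z* = 2.326; margin = 2.326 × 0.04763 = 0.11079.

0.1108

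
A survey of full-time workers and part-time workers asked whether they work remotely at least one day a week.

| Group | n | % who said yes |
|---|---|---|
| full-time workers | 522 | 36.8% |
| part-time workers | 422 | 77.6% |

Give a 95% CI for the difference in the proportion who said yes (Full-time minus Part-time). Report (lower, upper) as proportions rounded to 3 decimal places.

(-0.465, -0.351)

Each SE is √(p̂(1−p̂)/n): √(0.3680·0.6320/522) = 0.02111 and √(0.7760·0.2240/422) = 0.02030.
SE(p̂₁ − p̂₂) = √(SE₁² + SE₂²) = √(0.0004456321 + 0.00041209) = 0.02929, since the two samples are independent.
At 95% confidence z* = 1.960; margin = 1.960 × 0.02929 = 0.05741.
The difference is 0.3680 − 0.7760 = -0.4080, so the interval is -0.4080 ± 0.05741 = (-0.465, -0.351).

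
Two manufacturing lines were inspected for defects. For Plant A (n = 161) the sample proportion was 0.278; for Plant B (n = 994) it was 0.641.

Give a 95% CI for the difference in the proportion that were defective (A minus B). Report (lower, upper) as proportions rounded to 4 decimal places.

(-0.4384, -0.2876)

Each SE is √(p̂(1−p̂)/n): √(0.2780·0.7220/161) = 0.03531 and √(0.6410·0.3590/994) = 0.01522.
SE(p̂₁ − p̂₂) = √(SE₁² + SE₂²) = √(0.0012467961 + 0.0002316484) = 0.03845, since the two samples are independent.
At 95% confidence z* = 1.960; margin = 1.960 × 0.03845 = 0.07536.
The difference is 0.2780 − 0.6410 = -0.3630, so the interval is -0.3630 ± 0.07536 = (-0.4384, -0.2876).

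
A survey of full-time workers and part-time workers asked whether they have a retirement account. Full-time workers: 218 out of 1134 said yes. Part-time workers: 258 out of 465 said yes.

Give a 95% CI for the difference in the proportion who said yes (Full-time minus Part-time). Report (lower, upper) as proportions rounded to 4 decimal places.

p̂₁ = 218/1134 = 0.1922 and p̂₂ = 258/465 = 0.5548.
SE₁ = √(p̂₁(1−p̂₁)/n₁) = √(0.1922·0.8078/1134) = 0.01170; SE₂ = √(0.5548·0.4452/465) = 0.02305.
Independent samples: SE of the difference = √(SE₁² + SE₂²) = √(0.00013689 + 0.0005313025) = 0.02585.
z* for 95% confidence is 1.960, so the margin of error is 1.960 × 0.02585 = 0.05067.
Point estimate p̂₁ − p̂₂ = 0.1922 − 0.5548 = -0.3626.
-0.3626 ± 0.05067 → (-0.4133, -0.3119).

(-0.4133, -0.3119)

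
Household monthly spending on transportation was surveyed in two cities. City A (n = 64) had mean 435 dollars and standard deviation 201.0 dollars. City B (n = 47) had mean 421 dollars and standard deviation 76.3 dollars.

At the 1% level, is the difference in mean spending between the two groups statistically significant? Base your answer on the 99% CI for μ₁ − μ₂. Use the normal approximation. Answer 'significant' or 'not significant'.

SE₁ = s₁/√n₁ = 201.0/√64 = 25.1250; SE₂ = 76.3/√47 = 11.1295.
Independent samples, unequal variances: SE_diff = √(SE₁² + SE₂²) = √(631.265625 + 123.86577025) = 27.4797.
z* = 2.576, so margin of error = 2.576 × 27.4797 = 70.7877.
Difference in means = 435 − 421 = 14.0000.
14.0000 ± 70.7877 → (-56.7877, 84.7877).
The interval (-56.7877, 84.7877) contains 0, so the difference is not significant.

not significant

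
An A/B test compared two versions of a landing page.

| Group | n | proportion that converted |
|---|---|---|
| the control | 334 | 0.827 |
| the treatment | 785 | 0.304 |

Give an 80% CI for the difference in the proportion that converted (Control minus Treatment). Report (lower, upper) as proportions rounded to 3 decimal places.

(0.489, 0.557)

Each SE is √(p̂(1−p̂)/n): √(0.8270·0.1730/334) = 0.02070 and √(0.3040·0.6960/785) = 0.01642.
SE(p̂₁ − p̂₂) = √(SE₁² + SE₂²) = √(0.00042849 + 0.0002696164) = 0.02642, since the two samples are independent.
At 80% confidence z* = 1.282; margin = 1.282 × 0.02642 = 0.03387.
The difference is 0.8270 − 0.3040 = 0.5230, so the interval is 0.5230 ± 0.03387 = (0.489, 0.557).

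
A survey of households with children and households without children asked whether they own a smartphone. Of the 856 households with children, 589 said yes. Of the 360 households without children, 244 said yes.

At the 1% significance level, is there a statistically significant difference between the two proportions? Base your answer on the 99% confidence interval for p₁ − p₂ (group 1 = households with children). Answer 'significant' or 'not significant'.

First, p̂₁ = 589/856 = 0.6881; p̂₂ = 244/360 = 0.6778.
The two standard errors are √(0.6881×0.3119/856) = 0.01583 and √(0.6778×0.3222/360) = 0.02463.
Because the samples are independent, SE_diff = √(0.01583² + 0.02463²) = 0.02928.
Using z* = 2.576 for 99%, ME = 2.576 × 0.02928 = 0.07543.
p̂₁ − p̂₂ = 0.0103; interval 0.0103 ± 0.07543 gives (-0.06513, 0.08573).
The interval (-0.06513, 0.08573) contains 0, so the difference is not significant.

not significant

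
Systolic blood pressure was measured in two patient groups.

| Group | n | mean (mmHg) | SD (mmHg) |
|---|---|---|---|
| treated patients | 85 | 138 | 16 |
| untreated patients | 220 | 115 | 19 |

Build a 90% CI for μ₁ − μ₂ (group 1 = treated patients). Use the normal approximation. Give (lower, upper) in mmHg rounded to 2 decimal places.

SE₁ = s₁/√n₁ = 16/√85 = 1.7354; SE₂ = 19/√220 = 1.2810.
Independent samples, unequal variances: SE_diff = √(SE₁² + SE₂²) = √(3.01161316 + 1.640961) = 2.1570.
z* = 1.645, so margin of error = 1.645 × 2.1570 = 3.5483.
Difference in means = 138 − 115 = 23.0000.
23.0000 ± 3.5483 → (19.45, 26.55).

(19.45, 26.55)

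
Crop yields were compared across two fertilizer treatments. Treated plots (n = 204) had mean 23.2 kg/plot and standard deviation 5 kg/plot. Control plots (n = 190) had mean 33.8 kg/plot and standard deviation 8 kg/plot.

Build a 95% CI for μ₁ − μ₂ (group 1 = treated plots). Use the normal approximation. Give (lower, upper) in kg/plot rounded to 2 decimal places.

Per-group SEs: s₁/√n₁ = 5/√204 = 0.3501, s₂/√n₂ = 8/√190 = 0.5804.
Unpooled SE of the difference: √(0.12257001 + 0.33686416) = 0.6778.
Margin of error = z* · SE = 1.960 × 0.6778 = 1.3285.
x̄₁ − x̄₂ = 23.2 − 33.8 = -10.6000.
CI: -10.6000 ± 1.3285 = (-11.93, -9.27).

(-11.93, -9.27)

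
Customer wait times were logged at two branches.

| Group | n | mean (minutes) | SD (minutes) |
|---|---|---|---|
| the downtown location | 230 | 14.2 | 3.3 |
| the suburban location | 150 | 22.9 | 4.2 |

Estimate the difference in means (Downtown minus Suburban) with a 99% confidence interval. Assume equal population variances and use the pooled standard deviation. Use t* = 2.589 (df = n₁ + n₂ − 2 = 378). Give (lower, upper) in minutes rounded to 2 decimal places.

(-9.70, -7.70)

s_p = √[((n₁−1)s₁² + (n₂−1)s₂²)/(n₁+n₂−2)] = √[(229·3.3² + 149·4.2²)/378] = 3.6811.
SE = 3.6811·√(1/230 + 1/150) = 0.3863.
With t* = 2.589, margin = 2.589 × 0.3863 = 1.0001.
x̄₁ − x̄₂ = 14.2 − 22.9 = -8.7000; interval -8.7000 ± 1.0001 = (-9.70, -7.70).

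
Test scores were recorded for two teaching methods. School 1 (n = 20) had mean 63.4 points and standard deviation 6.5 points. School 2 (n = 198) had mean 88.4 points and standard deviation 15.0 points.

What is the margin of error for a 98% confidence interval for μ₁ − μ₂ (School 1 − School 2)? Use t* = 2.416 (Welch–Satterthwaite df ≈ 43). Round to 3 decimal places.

SE₁ = s₁/√n₁ = 6.5/√20 = 1.4534; SE₂ = 15.0/√198 = 1.0660.
Independent samples, unequal variances: SE_diff = √(SE₁² + SE₂²) = √(2.11237156 + 1.136356) = 1.8024.
t* = 2.416, so margin of error = 2.416 × 1.8024 = 4.3546.

4.355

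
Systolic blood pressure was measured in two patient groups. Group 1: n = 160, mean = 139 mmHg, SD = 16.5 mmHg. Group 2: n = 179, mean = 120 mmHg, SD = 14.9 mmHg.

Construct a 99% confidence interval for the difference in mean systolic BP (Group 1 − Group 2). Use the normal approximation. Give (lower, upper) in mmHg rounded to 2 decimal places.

SE₁ = s₁/√n₁ = 16.5/√160 = 1.3044; SE₂ = 14.9/√179 = 1.1137.
Independent samples, unequal variances: SE_diff = √(SE₁² + SE₂²) = √(1.70145936 + 1.24032769) = 1.7152.
z* = 2.576, so margin of error = 2.576 × 1.7152 = 4.4184.
Difference in means = 139 − 120 = 19.0000.
19.0000 ± 4.4184 → (14.58, 23.42).

(14.58, 23.42)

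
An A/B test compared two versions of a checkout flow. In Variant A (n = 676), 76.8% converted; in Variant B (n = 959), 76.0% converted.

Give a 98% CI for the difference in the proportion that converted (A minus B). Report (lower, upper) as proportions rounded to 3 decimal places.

(-0.042, 0.058)

SE₁ = √(p̂₁(1−p̂₁)/n₁) = √(0.7680·0.2320/676) = 0.01623; SE₂ = √(0.7600·0.2400/959) = 0.01379.
Independent samples: SE of the difference = √(SE₁² + SE₂²) = √(0.0002634129 + 0.0001901641) = 0.02130.
z* for 98% confidence is 2.326, so the margin of error is 2.326 × 0.02130 = 0.04954.
Point estimate p̂₁ − p̂₂ = 0.7680 − 0.7600 = 0.0080.
0.0080 ± 0.04954 → (-0.042, 0.058).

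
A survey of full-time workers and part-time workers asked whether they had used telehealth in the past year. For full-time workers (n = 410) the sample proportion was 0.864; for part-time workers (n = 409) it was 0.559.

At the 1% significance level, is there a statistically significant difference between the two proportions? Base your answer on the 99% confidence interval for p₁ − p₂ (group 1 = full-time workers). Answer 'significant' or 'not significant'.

significant

SE₁ = √(p̂₁(1−p̂₁)/n₁) = √(0.8640·0.1360/410) = 0.01693; SE₂ = √(0.5590·0.4410/409) = 0.02455.
Independent samples: SE of the difference = √(SE₁² + SE₂²) = √(0.0002866249 + 0.0006027025) = 0.02982.
z* for 99% confidence is 2.576, so the margin of error is 2.576 × 0.02982 = 0.07682.
Point estimate p̂₁ − p̂₂ = 0.8640 − 0.5590 = 0.3050.
0.3050 ± 0.07682 → (0.22818, 0.38182).
The interval (0.22818, 0.38182) does not contain 0, so the difference is significant.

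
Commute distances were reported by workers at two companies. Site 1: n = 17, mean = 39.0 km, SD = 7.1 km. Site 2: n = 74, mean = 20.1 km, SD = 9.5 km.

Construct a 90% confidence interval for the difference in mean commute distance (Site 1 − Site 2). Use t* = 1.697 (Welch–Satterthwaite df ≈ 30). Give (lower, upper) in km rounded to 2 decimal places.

(15.43, 22.37)

SE₁ = s₁/√n₁ = 7.1/√17 = 1.7220; SE₂ = 9.5/√74 = 1.1044.
Independent samples, unequal variances: SE_diff = √(SE₁² + SE₂²) = √(2.965284 + 1.21969936) = 2.0457.
t* = 1.697, so margin of error = 1.697 × 2.0457 = 3.4716.
Difference in means = 39.0 − 20.1 = 18.9000.
18.9000 ± 3.4716 → (15.43, 22.37).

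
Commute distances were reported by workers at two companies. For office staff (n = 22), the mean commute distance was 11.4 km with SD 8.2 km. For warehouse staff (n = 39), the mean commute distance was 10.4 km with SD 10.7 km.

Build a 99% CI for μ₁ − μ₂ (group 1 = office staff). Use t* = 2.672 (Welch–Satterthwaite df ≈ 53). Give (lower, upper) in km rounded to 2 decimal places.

(-5.54, 7.54)

Standard errors of each mean: 8.2/√22 = 1.7482 and 10.7/√39 = 1.7134.
SE(x̄₁ − x̄₂) = √(1.7482² + 1.7134²) = 2.4478 for independent samples with unequal variances.
With t* = 2.672, the margin is 2.672 × 2.4478 = 6.5405.
x̄₁ − x̄₂ = 11.4 − 10.4 = 1.0000; the interval is 1.0000 ± 6.5405 = (-5.54, 7.54).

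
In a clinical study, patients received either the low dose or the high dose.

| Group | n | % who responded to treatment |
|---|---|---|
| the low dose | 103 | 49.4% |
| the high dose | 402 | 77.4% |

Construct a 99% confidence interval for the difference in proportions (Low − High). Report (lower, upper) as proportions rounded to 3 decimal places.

The two standard errors are √(0.4940×0.5060/103) = 0.04926 and √(0.7740×0.2260/402) = 0.02086.
Because the samples are independent, SE_diff = √(0.04926² + 0.02086²) = 0.05349.
Using z* = 2.576 for 99%, ME = 2.576 × 0.05349 = 0.13779.
p̂₁ − p̂₂ = -0.2800; interval -0.2800 ± 0.13779 gives (-0.418, -0.142).

(-0.418, -0.142)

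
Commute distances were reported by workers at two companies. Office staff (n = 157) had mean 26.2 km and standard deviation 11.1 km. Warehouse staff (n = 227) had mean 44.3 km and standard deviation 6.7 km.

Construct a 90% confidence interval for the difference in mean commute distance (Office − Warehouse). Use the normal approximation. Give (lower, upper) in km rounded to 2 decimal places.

Per-group SEs: s₁/√n₁ = 11.1/√157 = 0.8859, s₂/√n₂ = 6.7/√227 = 0.4447.
Unpooled SE of the difference: √(0.78481881 + 0.19775809) = 0.9913.
Margin of error = z* · SE = 1.645 × 0.9913 = 1.6307.
x̄₁ − x̄₂ = 26.2 − 44.3 = -18.1000.
CI: -18.1000 ± 1.6307 = (-19.73, -16.47).

(-19.73, -16.47)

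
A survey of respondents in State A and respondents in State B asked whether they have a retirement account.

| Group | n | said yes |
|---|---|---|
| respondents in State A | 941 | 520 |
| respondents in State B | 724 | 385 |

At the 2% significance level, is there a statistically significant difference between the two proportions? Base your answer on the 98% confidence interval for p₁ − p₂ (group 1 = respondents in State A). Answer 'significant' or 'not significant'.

not significant

First, p̂₁ = 520/941 = 0.5526; p̂₂ = 385/724 = 0.5318.
The two standard errors are √(0.5526×0.4474/941) = 0.01621 and √(0.5318×0.4682/724) = 0.01854.
Because the samples are independent, SE_diff = √(0.01621² + 0.01854²) = 0.02463.
Using z* = 2.326 for 98%, ME = 2.326 × 0.02463 = 0.05729.
p̂₁ − p̂₂ = 0.0208; interval 0.0208 ± 0.05729 gives (-0.03649, 0.07809).
The interval (-0.03649, 0.07809) contains 0, so the difference is not significant.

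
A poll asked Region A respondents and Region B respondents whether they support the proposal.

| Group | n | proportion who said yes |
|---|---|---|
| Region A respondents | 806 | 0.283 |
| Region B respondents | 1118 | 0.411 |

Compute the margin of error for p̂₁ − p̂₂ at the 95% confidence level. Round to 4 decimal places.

0.0424

SE₁ = √(p̂₁(1−p̂₁)/n₁) = √(0.2830·0.7170/806) = 0.01587; SE₂ = √(0.4110·0.5890/1118) = 0.01471.
Independent samples: SE of the difference = √(SE₁² + SE₂²) = √(0.0002518569 + 0.0002163841) = 0.02164.
z* for 95% confidence is 1.960, so the margin of error is 1.960 × 0.02164 = 0.04241.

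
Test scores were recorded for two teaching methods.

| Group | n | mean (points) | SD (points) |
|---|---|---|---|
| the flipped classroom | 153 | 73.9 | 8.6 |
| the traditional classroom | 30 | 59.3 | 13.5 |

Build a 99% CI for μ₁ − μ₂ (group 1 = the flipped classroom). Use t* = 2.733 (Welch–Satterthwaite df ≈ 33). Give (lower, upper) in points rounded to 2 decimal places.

Per-group SEs: s₁/√n₁ = 8.6/√153 = 0.6953, s₂/√n₂ = 13.5/√30 = 2.4648.
Unpooled SE of the difference: √(0.48344209 + 6.07523904) = 2.5610.
Margin of error = t* · SE = 2.733 × 2.5610 = 6.9992.
x̄₁ − x̄₂ = 73.9 − 59.3 = 14.6000.
CI: 14.6000 ± 6.9992 = (7.60, 21.60).

(7.60, 21.60)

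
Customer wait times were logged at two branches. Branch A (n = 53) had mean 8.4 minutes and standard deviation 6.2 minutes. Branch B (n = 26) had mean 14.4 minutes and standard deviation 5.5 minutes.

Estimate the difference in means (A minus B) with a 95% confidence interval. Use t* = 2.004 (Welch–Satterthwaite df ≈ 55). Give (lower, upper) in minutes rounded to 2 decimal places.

Standard errors of each mean: 6.2/√53 = 0.8516 and 5.5/√26 = 1.0786.
SE(x̄₁ − x̄₂) = √(0.8516² + 1.0786²) = 1.3743 for independent samples with unequal variances.
With t* = 2.004, the margin is 2.004 × 1.3743 = 2.7541.
x̄₁ − x̄₂ = 8.4 − 14.4 = -6.0000; the interval is -6.0000 ± 2.7541 = (-8.75, -3.25).

(-8.75, -3.25)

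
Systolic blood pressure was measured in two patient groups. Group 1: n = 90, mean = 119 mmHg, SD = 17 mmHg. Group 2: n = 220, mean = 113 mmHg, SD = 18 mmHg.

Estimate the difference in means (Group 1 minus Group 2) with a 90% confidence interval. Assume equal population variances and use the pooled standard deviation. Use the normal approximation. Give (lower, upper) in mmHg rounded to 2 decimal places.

(2.35, 9.65)

s_p = √[((n₁−1)s₁² + (n₂−1)s₂²)/(n₁+n₂−2)] = √[(89·17² + 219·18²)/308] = 17.7168.
SE = 17.7168·√(1/90 + 1/220) = 2.2168.
With z* = 1.645, margin = 1.645 × 2.2168 = 3.6466.
x̄₁ − x̄₂ = 119 − 113 = 6.0000; interval 6.0000 ± 3.6466 = (2.35, 9.65).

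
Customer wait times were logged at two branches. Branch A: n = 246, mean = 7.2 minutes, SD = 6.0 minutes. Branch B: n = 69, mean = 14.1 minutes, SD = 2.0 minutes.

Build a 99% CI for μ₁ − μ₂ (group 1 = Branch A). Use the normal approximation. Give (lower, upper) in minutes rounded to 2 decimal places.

(-8.06, -5.74)

SE₁ = s₁/√n₁ = 6.0/√246 = 0.3825; SE₂ = 2.0/√69 = 0.2408.
Independent samples, unequal variances: SE_diff = √(SE₁² + SE₂²) = √(0.14630625 + 0.05798464) = 0.4520.
z* = 2.576, so margin of error = 2.576 × 0.4520 = 1.1644.
Difference in means = 7.2 − 14.1 = -6.9000.
-6.9000 ± 1.1644 → (-8.06, -5.74).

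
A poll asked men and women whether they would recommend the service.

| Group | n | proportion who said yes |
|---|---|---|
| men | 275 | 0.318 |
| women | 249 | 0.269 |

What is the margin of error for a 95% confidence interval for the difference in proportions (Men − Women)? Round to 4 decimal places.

0.0779

SE₁ = √(p̂₁(1−p̂₁)/n₁) = √(0.3180·0.6820/275) = 0.02808; SE₂ = √(0.2690·0.7310/249) = 0.02810.
Independent samples: SE of the difference = √(SE₁² + SE₂²) = √(0.0007884864 + 0.00078961) = 0.03973.
z* for 95% confidence is 1.960, so the margin of error is 1.960 × 0.03973 = 0.07787.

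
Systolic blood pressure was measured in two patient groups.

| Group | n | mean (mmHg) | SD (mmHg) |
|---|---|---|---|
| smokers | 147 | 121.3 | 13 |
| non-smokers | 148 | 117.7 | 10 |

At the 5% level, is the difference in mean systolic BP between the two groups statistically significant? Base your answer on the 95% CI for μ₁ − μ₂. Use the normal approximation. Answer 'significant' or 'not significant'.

significant

SE₁ = s₁/√n₁ = 13/√147 = 1.0722; SE₂ = 10/√148 = 0.8220.
Independent samples, unequal variances: SE_diff = √(SE₁² + SE₂²) = √(1.14961284 + 0.675684) = 1.3510.
z* = 1.960, so margin of error = 1.960 × 1.3510 = 2.6480.
Difference in means = 121.3 − 117.7 = 3.6000.
3.6000 ± 2.6480 → (0.9520, 6.2480).
The interval (0.9520, 6.2480) does not contain 0, so the difference is significant.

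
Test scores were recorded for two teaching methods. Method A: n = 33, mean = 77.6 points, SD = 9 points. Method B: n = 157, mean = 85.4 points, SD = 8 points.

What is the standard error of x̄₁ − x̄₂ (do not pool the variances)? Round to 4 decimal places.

SE₁ = s₁/√n₁ = 9/√33 = 1.5667; SE₂ = 8/√157 = 0.6385.
Independent samples, unequal variances: SE_diff = √(SE₁² + SE₂²) = √(2.45454889 + 0.40768225) = 1.6918.

1.6918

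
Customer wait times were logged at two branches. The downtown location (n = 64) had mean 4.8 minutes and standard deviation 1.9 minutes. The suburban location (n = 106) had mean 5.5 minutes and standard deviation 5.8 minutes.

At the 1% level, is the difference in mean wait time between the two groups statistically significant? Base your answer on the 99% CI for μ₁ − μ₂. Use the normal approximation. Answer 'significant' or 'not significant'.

not significant

Standard errors of each mean: 1.9/√64 = 0.2375 and 5.8/√106 = 0.5633.
SE(x̄₁ − x̄₂) = √(0.2375² + 0.5633²) = 0.6113 for independent samples with unequal variances.
With z* = 2.576, the margin is 2.576 × 0.6113 = 1.5747.
x̄₁ − x̄₂ = 4.8 − 5.5 = -0.7000; the interval is -0.7000 ± 1.5747 = (-2.2747, 0.8747).
The interval (-2.2747, 0.8747) contains 0, so the difference is not significant.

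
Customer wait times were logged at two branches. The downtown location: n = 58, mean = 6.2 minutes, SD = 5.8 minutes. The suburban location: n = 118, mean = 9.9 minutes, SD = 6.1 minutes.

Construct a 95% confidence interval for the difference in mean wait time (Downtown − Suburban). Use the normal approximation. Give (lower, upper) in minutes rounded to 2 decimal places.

(-5.55, -1.85)

Per-group SEs: s₁/√n₁ = 5.8/√58 = 0.7616, s₂/√n₂ = 6.1/√118 = 0.5616.
Unpooled SE of the difference: √(0.58003456 + 0.31539456) = 0.9463.
Margin of error = z* · SE = 1.960 × 0.9463 = 1.8547.
x̄₁ − x̄₂ = 6.2 − 9.9 = -3.7000.
CI: -3.7000 ± 1.8547 = (-5.55, -1.85).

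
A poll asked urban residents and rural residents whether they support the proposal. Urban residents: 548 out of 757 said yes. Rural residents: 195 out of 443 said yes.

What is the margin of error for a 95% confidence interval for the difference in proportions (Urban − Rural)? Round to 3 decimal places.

Sample proportions: 548/757 = 0.7239, 195/443 = 0.4402.
Each SE is √(p̂(1−p̂)/n): √(0.7239·0.2761/757) = 0.01625 and √(0.4402·0.5598/443) = 0.02359.
SE(p̂₁ − p̂₂) = √(SE₁² + SE₂²) = √(0.0002640625 + 0.0005564881) = 0.02865, since the two samples are independent.
At 95% confidence z* = 1.960; margin = 1.960 × 0.02865 = 0.05615.

0.056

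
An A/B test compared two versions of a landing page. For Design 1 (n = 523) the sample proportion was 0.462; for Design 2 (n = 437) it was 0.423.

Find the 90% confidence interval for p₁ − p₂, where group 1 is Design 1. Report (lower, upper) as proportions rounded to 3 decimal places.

SE₁ = √(p̂₁(1−p̂₁)/n₁) = √(0.4620·0.5380/523) = 0.02180; SE₂ = √(0.4230·0.5770/437) = 0.02363.
Independent samples: SE of the difference = √(SE₁² + SE₂²) = √(0.00047524 + 0.0005583769) = 0.03215.
z* for 90% confidence is 1.645, so the margin of error is 1.645 × 0.03215 = 0.05289.
Point estimate p̂₁ − p̂₂ = 0.4620 − 0.4230 = 0.0390.
0.0390 ± 0.05289 → (-0.014, 0.092).

(-0.014, 0.092)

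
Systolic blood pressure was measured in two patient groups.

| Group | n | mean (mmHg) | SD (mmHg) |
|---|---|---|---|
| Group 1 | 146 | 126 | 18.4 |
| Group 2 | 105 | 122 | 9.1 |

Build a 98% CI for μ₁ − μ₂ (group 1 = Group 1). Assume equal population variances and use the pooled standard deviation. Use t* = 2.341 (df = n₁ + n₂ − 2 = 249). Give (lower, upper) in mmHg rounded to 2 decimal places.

s_p = √[((n₁−1)s₁² + (n₂−1)s₂²)/(n₁+n₂−2)] = √[(145·18.4² + 104·9.1²)/249] = 15.2230.
SE = 15.2230·√(1/146 + 1/105) = 1.9479.
With t* = 2.341, margin = 2.341 × 1.9479 = 4.5600.
x̄₁ − x̄₂ = 126 − 122 = 4.0000; interval 4.0000 ± 4.5600 = (-0.56, 8.56).

(-0.56, 8.56)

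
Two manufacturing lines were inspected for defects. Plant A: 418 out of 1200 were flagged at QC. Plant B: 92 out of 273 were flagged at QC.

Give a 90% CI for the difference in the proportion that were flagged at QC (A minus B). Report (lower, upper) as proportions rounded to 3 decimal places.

(-0.041, 0.064)

First, p̂₁ = 418/1200 = 0.3483; p̂₂ = 92/273 = 0.3370.
The two standard errors are √(0.3483×0.6517/1200) = 0.01375 and √(0.3370×0.6630/273) = 0.02861.
Because the samples are independent, SE_diff = √(0.01375² + 0.02861²) = 0.03174.
Using z* = 1.645 for 90%, ME = 1.645 × 0.03174 = 0.05221.
p̂₁ − p̂₂ = 0.0113; interval 0.0113 ± 0.05221 gives (-0.041, 0.064).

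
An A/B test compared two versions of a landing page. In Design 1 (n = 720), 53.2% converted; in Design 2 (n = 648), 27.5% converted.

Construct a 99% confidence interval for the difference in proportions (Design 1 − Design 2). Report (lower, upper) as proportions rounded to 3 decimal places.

SE₁ = √(p̂₁(1−p̂₁)/n₁) = √(0.5320·0.4680/720) = 0.01860; SE₂ = √(0.2750·0.7250/648) = 0.01754.
Independent samples: SE of the difference = √(SE₁² + SE₂²) = √(0.00034596 + 0.0003076516) = 0.02557.
z* for 99% confidence is 2.576, so the margin of error is 2.576 × 0.02557 = 0.06587.
Point estimate p̂₁ − p̂₂ = 0.5320 − 0.2750 = 0.2570.
0.2570 ± 0.06587 → (0.191, 0.323).

(0.191, 0.323)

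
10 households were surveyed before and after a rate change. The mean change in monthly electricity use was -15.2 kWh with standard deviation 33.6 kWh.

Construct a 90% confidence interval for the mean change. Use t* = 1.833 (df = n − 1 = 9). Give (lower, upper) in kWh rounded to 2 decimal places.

(-34.68, 4.28)

This is a matched-pairs design, so SE = s_d/√n = 33.6/√10 = 10.6253.
Margin = 1.833 × 10.6253 = 19.4762; the interval is -15.2 ± 19.4762 = (-34.68, 4.28).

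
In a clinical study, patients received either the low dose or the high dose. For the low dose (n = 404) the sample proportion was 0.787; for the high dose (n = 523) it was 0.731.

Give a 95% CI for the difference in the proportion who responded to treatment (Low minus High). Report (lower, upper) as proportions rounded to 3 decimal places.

(0.001, 0.111)

The two standard errors are √(0.7870×0.2130/404) = 0.02037 and √(0.7310×0.2690/523) = 0.01939.
Because the samples are independent, SE_diff = √(0.02037² + 0.01939²) = 0.02812.
Using z* = 1.960 for 95%, ME = 1.960 × 0.02812 = 0.05512.
p̂₁ − p̂₂ = 0.0560; interval 0.0560 ± 0.05512 gives (0.001, 0.111).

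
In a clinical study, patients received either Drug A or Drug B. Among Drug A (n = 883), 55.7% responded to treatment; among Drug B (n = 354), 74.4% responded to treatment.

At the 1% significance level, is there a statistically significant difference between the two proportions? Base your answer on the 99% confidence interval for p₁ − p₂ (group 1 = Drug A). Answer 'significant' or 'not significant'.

significant

SE₁ = √(p̂₁(1−p̂₁)/n₁) = √(0.5570·0.4430/883) = 0.01672; SE₂ = √(0.7440·0.2560/354) = 0.02320.
Independent samples: SE of the difference = √(SE₁² + SE₂²) = √(0.0002795584 + 0.00053824) = 0.02860.
z* for 99% confidence is 2.576, so the margin of error is 2.576 × 0.02860 = 0.07367.
Point estimate p̂₁ − p̂₂ = 0.5570 − 0.7440 = -0.1870.
-0.1870 ± 0.07367 → (-0.26067, -0.11333).
The interval (-0.26067, -0.11333) does not contain 0, so the difference is significant.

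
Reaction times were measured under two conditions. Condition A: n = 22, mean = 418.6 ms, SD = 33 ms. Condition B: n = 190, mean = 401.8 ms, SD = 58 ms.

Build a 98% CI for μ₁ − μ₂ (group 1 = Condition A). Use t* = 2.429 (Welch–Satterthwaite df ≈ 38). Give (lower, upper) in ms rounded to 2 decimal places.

(-3.11, 36.71)

SE₁ = s₁/√n₁ = 33/√22 = 7.0356; SE₂ = 58/√190 = 4.2078.
Independent samples, unequal variances: SE_diff = √(SE₁² + SE₂²) = √(49.49966736 + 17.70558084) = 8.1979.
t* = 2.429, so margin of error = 2.429 × 8.1979 = 19.9127.
Difference in means = 418.6 − 401.8 = 16.8000.
16.8000 ± 19.9127 → (-3.11, 36.71).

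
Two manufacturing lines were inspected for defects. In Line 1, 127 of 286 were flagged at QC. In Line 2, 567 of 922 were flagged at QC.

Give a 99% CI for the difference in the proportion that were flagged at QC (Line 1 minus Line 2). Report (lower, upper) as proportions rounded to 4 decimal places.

(-0.2571, -0.0847)

p̂₁ = 127/286 = 0.4441 and p̂₂ = 567/922 = 0.6150.
SE₁ = √(p̂₁(1−p̂₁)/n₁) = √(0.4441·0.5559/286) = 0.02938; SE₂ = √(0.6150·0.3850/922) = 0.01603.
Independent samples: SE of the difference = √(SE₁² + SE₂²) = √(0.0008631844 + 0.0002569609) = 0.03347.
z* for 99% confidence is 2.576, so the margin of error is 2.576 × 0.03347 = 0.08622.
Point estimate p̂₁ − p̂₂ = 0.4441 − 0.6150 = -0.1709.
-0.1709 ± 0.08622 → (-0.2571, -0.0847).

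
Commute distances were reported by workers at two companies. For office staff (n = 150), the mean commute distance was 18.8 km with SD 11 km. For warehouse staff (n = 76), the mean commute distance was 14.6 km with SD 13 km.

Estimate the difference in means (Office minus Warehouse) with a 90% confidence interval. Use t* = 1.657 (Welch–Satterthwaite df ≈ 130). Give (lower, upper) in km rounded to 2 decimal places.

(1.32, 7.08)

Per-group SEs: s₁/√n₁ = 11/√150 = 0.8981, s₂/√n₂ = 13/√76 = 1.4912.
Unpooled SE of the difference: √(0.80658361 + 2.22367744) = 1.7408.
Margin of error = t* · SE = 1.657 × 1.7408 = 2.8845.
x̄₁ − x̄₂ = 18.8 − 14.6 = 4.2000.
CI: 4.2000 ± 2.8845 = (1.32, 7.08).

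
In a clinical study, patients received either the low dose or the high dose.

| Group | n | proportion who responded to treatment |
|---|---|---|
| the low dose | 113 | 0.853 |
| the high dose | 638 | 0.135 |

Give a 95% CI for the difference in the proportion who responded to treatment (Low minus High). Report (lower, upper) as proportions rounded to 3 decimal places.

(0.648, 0.788)

The two standard errors are √(0.8530×0.1470/113) = 0.03331 and √(0.1350×0.8650/638) = 0.01353.
Because the samples are independent, SE_diff = √(0.03331² + 0.01353²) = 0.03595.
Using z* = 1.960 for 95%, ME = 1.960 × 0.03595 = 0.07046.
p̂₁ − p̂₂ = 0.7180; interval 0.7180 ± 0.07046 gives (0.648, 0.788).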